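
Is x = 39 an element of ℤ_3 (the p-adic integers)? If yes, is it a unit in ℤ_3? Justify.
x ∈ ℤ_3 but not a unit; v_3(x) = 1 > 0

ℤ_3 = {x ∈ ℚ_3 : v_3(x) ≥ 0} and ℤ_3^× = {x ∈ ℤ_3 : v_3(x) = 0}. Here v_3(39) = v_3(num) − v_3(den) = 1; compare against these criteria.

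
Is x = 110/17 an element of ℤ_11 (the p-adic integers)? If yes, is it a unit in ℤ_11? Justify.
x ∈ ℤ_11 but not a unit; v_11(x) = 1 > 0

ℤ_11 = {x ∈ ℚ_11 : v_11(x) ≥ 0} and ℤ_11^× = {x ∈ ℤ_11 : v_11(x) = 0}. Here v_11(110/17) = v_11(num) − v_11(den) = 1; compare against these criteria.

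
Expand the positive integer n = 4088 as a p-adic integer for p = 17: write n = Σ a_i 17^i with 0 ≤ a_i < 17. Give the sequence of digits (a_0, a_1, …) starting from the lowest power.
(a_0, a_1, …) = (8, 2, 14)

Repeated division by 17 gives the digits low-to-high: 4088 = 8 + 2·17^1 + 14·17^2. Digit sequence: (8, 2, 14).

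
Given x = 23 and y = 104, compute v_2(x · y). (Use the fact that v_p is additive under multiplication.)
v_2(2392) = 3

v_p(x) = 0 (factor: 23 = 2^0 · 23); v_p(y) = 3 (factor: 104 = 2^3 · 13). Additivity: v_p(xy) = v_p(x) + v_p(y) = 0 + 3 = 3. (Direct check: xy = 2392 = 2^3 · (299).)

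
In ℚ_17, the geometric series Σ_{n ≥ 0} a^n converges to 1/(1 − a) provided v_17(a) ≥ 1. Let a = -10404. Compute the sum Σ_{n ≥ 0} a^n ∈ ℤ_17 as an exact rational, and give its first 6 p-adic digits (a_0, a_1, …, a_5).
Σ a^n = 1/(1 − a) = 1/10405;  first 6 digits = (1, 0, 15, 14, 3, 8)

v_17(a) = 2 ≥ 1, so the series converges in ℤ_17 to 1/(1 − a) = 1/(1 − (-10404)) = 1/10405. Expand this rational in ℤ_17: compute digits iteratively via d_i = x_i mod 17, x_{i+1} = (x_i − d_i)/17. The first 6 digits are (1, 0, 15, 14, 3, 8).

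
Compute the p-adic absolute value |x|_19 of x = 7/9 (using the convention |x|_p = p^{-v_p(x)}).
|7/9|_19 = 1

Step 1 — compute v_19(x) by factoring powers of 19 out of the numerator and denominator: v_19(7/9) = 0. Step 2 — apply |x|_p = p^{-v_p(x)} = 19^{0} = 1.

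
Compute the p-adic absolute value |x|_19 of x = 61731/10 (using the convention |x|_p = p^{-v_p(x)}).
|61731/10|_19 = 1/6859

Step 1 — compute v_19(x) by factoring powers of 19 out of the numerator and denominator: v_19(61731/10) = 3. Step 2 — apply |x|_p = p^{-v_p(x)} = 19^{-3} = 1/6859.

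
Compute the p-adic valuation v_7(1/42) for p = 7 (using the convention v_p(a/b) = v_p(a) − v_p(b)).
v_7(1/42) = -1

Factor powers of 7 from the numerator and denominator of the reduced fraction: 1 = 7^0 · 1 and 42 = 7^1 · 6. Apply v_p(a/b) = v_p(a) − v_p(b): v_7(1/42) = 0 − 1 = -1.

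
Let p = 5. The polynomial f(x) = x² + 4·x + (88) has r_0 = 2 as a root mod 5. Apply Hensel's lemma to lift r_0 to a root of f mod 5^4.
r_3 = 302 (mod 625)

Hensel: r_{i+1} = r_i − f(r_i)·(f′(r_i))^{-1} mod 5^{i+2}, f′(x) = 2x + 4. Iterate:
  r_0 = 2 (mod 5)
  r_1 = 2 (mod 25)
  r_2 = 52 (mod 125)
  r_3 = 302 (mod 625)
Final: r = 302 satisfies f(r) ≡ 0 mod 5^4.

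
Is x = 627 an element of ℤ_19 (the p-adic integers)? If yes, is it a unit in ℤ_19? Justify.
x ∈ ℤ_19 but not a unit; v_19(x) = 1 > 0

ℤ_19 = {x ∈ ℚ_19 : v_19(x) ≥ 0} and ℤ_19^× = {x ∈ ℤ_19 : v_19(x) = 0}. Here v_19(627) = v_19(num) − v_19(den) = 1; compare against these criteria.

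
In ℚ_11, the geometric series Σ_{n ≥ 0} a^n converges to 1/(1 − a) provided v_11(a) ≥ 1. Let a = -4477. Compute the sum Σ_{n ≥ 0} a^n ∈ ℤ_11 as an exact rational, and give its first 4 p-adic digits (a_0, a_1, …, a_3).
Σ a^n = 1/(1 − a) = 1/4478;  first 4 digits = (1, 0, 7, 7)

v_11(a) = 2 ≥ 1, so the series converges in ℤ_11 to 1/(1 − a) = 1/(1 − (-4477)) = 1/4478. Expand this rational in ℤ_11: compute digits iteratively via d_i = x_i mod 11, x_{i+1} = (x_i − d_i)/11. The first 4 digits are (1, 0, 7, 7).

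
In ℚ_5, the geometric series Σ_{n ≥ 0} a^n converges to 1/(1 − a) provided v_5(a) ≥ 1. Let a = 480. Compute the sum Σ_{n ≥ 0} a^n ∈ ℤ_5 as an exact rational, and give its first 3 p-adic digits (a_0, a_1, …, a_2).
Σ a^n = 1/(1 − a) = -1/479;  first 3 digits = (1, 1, 0)

v_5(a) = 1 ≥ 1, so the series converges in ℤ_5 to 1/(1 − a) = 1/(1 − 480) = -1/479. Expand this rational in ℤ_5: compute digits iteratively via d_i = x_i mod 5, x_{i+1} = (x_i − d_i)/5. The first 3 digits are (1, 1, 0).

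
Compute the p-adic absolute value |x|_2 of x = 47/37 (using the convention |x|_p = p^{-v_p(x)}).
|47/37|_2 = 1

Step 1 — compute v_2(x) by factoring powers of 2 out of the numerator and denominator: v_2(47/37) = 0. Step 2 — apply |x|_p = p^{-v_p(x)} = 2^{0} = 1.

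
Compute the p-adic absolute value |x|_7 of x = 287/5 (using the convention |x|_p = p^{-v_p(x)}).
|287/5|_7 = 1/7

Step 1 — compute v_7(x) by factoring powers of 7 out of the numerator and denominator: v_7(287/5) = 1. Step 2 — apply |x|_p = p^{-v_p(x)} = 7^{-1} = 1/7.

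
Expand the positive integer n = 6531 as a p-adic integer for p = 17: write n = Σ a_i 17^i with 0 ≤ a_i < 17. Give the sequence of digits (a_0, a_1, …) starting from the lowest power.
(a_0, a_1, …) = (3, 10, 5, 1)

Repeated division by 17 gives the digits low-to-high: 6531 = 3 + 10·17^1 + 5·17^2 + 1·17^3. Digit sequence: (3, 10, 5, 1).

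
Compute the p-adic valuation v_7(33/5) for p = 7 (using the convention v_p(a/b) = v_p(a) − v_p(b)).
v_7(33/5) = 0

Factor powers of 7 from the numerator and denominator of the reduced fraction: 33 = 7^0 · 33 and 5 = 7^0 · 5. Apply v_p(a/b) = v_p(a) − v_p(b): v_7(33/5) = 0 − 0 = 0.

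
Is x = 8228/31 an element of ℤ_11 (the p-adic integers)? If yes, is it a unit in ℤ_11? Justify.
x ∈ ℤ_11 but not a unit; v_11(x) = 2 > 0

ℤ_11 = {x ∈ ℚ_11 : v_11(x) ≥ 0} and ℤ_11^× = {x ∈ ℤ_11 : v_11(x) = 0}. Here v_11(8228/31) = v_11(num) − v_11(den) = 2; compare against these criteria.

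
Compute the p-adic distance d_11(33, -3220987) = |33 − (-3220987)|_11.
d_11(33, -3220987) = 1/161051

Step 1 — x − y = 33 − (-3220987) = 3221020. Step 2 — v_11(3221020) = 5 (factor: 3221020 = (11^5 · 20); the sign does not affect v_p). Step 3 — |x − y|_11 = 11^{-5} = 1/161051.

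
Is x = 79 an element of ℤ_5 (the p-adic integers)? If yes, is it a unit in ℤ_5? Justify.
x ∈ ℤ_5^× (unit); v_5(x) = 0

ℤ_5 = {x ∈ ℚ_5 : v_5(x) ≥ 0} and ℤ_5^× = {x ∈ ℤ_5 : v_5(x) = 0}. Here v_5(79) = v_5(num) − v_5(den) = 0; compare against these criteria.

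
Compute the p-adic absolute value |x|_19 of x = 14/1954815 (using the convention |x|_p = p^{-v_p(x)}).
|14/1954815|_19 = 130321

Step 1 — compute v_19(x) by factoring powers of 19 out of the numerator and denominator: v_19(14/1954815) = -4. Step 2 — apply |x|_p = p^{-v_p(x)} = 19^{4} = 130321.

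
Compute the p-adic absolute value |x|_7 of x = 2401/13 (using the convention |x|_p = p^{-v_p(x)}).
|2401/13|_7 = 1/2401

Step 1 — compute v_7(x) by factoring powers of 7 out of the numerator and denominator: v_7(2401/13) = 4. Step 2 — apply |x|_p = p^{-v_p(x)} = 7^{-4} = 1/2401.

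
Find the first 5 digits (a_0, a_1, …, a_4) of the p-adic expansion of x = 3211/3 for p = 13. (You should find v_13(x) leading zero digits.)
(a_0, …, a_4) = (0, 0, 2, 9, 8)

v_13(3211/3) = 2, so a_0 = ... = a_1 = 0. Factor out: x = 13^2 · u with u = 19/3 a unit in ℤ_13. Expand u iteratively via a_{v+i} = u_i mod 13, u_{i+1} = (u_i − a_{v+i})/13:
  u_0 = 19/3;  a_2 = 2;  u_1 = (u_0 − 2)/13 = 1/3
  u_1 = 1/3;  a_3 = 9;  u_2 = (u_1 − 9)/13 = -2/3
  u_2 = -2/3;  a_4 = 8;  u_3 = (u_2 − 8)/13 = -2/3
Digits: (0, 0, 2, 9, 8).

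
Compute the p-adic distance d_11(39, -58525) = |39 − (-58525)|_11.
d_11(39, -58525) = 1/14641

Step 1 — x − y = 39 − (-58525) = 58564. Step 2 — v_11(58564) = 4 (factor: 58564 = (11^4 · 4); the sign does not affect v_p). Step 3 — |x − y|_11 = 11^{-4} = 1/14641.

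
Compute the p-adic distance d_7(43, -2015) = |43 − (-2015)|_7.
d_7(43, -2015) = 1/343

Step 1 — x − y = 43 − (-2015) = 2058. Step 2 — v_7(2058) = 3 (factor: 2058 = (7^3 · 6); the sign does not affect v_p). Step 3 — |x − y|_7 = 7^{-3} = 1/343.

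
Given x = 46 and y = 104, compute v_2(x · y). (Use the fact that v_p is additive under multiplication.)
v_2(4784) = 4

v_p(x) = 1 (factor: 46 = 2^1 · 23); v_p(y) = 3 (factor: 104 = 2^3 · 13). Additivity: v_p(xy) = v_p(x) + v_p(y) = 1 + 3 = 4. (Direct check: xy = 4784 = 2^4 · (299).)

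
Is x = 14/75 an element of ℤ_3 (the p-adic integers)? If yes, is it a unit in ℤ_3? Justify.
x ∉ ℤ_3 (v_3(x) = -1 < 0)

ℤ_3 = {x ∈ ℚ_3 : v_3(x) ≥ 0} and ℤ_3^× = {x ∈ ℤ_3 : v_3(x) = 0}. Here v_3(14/75) = v_3(num) − v_3(den) = -1; compare against these criteria.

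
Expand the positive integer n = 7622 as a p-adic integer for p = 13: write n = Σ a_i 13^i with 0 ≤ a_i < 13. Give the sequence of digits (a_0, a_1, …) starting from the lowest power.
(a_0, a_1, …) = (4, 1, 6, 3)

Repeated division by 13 gives the digits low-to-high: 7622 = 4 + 1·13^1 + 6·13^2 + 3·13^3. Digit sequence: (4, 1, 6, 3).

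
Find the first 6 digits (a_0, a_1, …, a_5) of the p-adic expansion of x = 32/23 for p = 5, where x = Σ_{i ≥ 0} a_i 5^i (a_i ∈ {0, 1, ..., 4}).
(a_0, …, a_5) = (4, 1, 1, 3, 0, 4)

v_5(32/23) = 0 (numerator and denominator both coprime to 5), so x ∈ ℤ_5^×. Compute digits iteratively via a_i = x_i mod 5, x_{i+1} = (x_i − a_i)/5, with x_0 = x:
  x_0 = 32/23;  a_0 = 4;  x_1 = (x_0 − 4)/5 = -12/23
  x_1 = -12/23;  a_1 = 1;  x_2 = (x_1 − 1)/5 = -7/23
  x_2 = -7/23;  a_2 = 1;  x_3 = (x_2 − 1)/5 = -6/23
  x_3 = -6/23;  a_3 = 3;  x_4 = (x_3 − 3)/5 = -15/23
  x_4 = -15/23;  a_4 = 0;  x_5 = (x_4 − 0)/5 = -3/23
  x_5 = -3/23;  a_5 = 4;  x_6 = (x_5 − 4)/5 = -19/23
Digits: (4, 1, 1, 3, 0, 4).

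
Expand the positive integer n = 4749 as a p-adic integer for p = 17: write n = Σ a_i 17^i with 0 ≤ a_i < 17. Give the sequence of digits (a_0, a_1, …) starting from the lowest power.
(a_0, a_1, …) = (6, 7, 16)

Repeated division by 17 gives the digits low-to-high: 4749 = 6 + 7·17^1 + 16·17^2. Digit sequence: (6, 7, 16).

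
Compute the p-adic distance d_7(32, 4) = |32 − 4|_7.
d_7(32, 4) = 1/7

Step 1 — x − y = 32 − 4 = 28. Step 2 — v_7(28) = 1 (factor: 28 = (7^1 · 4); the sign does not affect v_p). Step 3 — |x − y|_7 = 7^{-1} = 1/7.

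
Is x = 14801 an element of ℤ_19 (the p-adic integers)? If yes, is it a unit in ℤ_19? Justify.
x ∈ ℤ_19 but not a unit; v_19(x) = 2 > 0

ℤ_19 = {x ∈ ℚ_19 : v_19(x) ≥ 0} and ℤ_19^× = {x ∈ ℤ_19 : v_19(x) = 0}. Here v_19(14801) = v_19(num) − v_19(den) = 2; compare against these criteria.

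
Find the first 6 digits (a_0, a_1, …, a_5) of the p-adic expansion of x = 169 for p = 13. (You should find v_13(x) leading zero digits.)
(a_0, …, a_5) = (0, 0, 1, 0, 0, 0)

v_13(169) = 2, so a_0 = ... = a_1 = 0. Factor out: x = 13^2 · u with u = 1 a unit in ℤ_13. Expand u iteratively via a_{v+i} = u_i mod 13, u_{i+1} = (u_i − a_{v+i})/13:
  u_0 = 1;  a_2 = 1;  u_1 = (u_0 − 1)/13 = 0
  u_1 = 0;  a_3 = 0;  u_2 = (u_1 − 0)/13 = 0
  u_2 = 0;  a_4 = 0;  u_3 = (u_2 − 0)/13 = 0
  u_3 = 0;  a_5 = 0;  u_4 = (u_3 − 0)/13 = 0
Digits: (0, 0, 1, 0, 0, 0).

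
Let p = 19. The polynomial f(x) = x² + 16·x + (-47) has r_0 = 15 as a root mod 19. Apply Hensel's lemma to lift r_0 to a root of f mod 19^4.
r_3 = 128208 (mod 130321)

Hensel: r_{i+1} = r_i − f(r_i)·(f′(r_i))^{-1} mod 19^{i+2}, f′(x) = 2x + 16. Iterate:
  r_0 = 15 (mod 19)
  r_1 = 53 (mod 361)
  r_2 = 4746 (mod 6859)
  r_3 = 128208 (mod 130321)
Final: r = 128208 satisfies f(r) ≡ 0 mod 19^4.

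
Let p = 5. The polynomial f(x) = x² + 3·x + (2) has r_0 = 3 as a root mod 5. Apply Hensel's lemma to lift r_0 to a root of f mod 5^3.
r_2 = 123 (mod 125)

Hensel: r_{i+1} = r_i − f(r_i)·(f′(r_i))^{-1} mod 5^{i+2}, f′(x) = 2x + 3. Iterate:
  r_0 = 3 (mod 5)
  r_1 = 23 (mod 25)
  r_2 = 123 (mod 125)
Final: r = 123 satisfies f(r) ≡ 0 mod 5^3.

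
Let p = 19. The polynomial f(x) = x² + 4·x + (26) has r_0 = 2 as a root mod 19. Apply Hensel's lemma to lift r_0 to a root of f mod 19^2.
r_1 = 268 (mod 361)

Hensel: r_{i+1} = r_i − f(r_i)·(f′(r_i))^{-1} mod 19^{i+2}, f′(x) = 2x + 4. Iterate:
  r_0 = 2 (mod 19)
  r_1 = 268 (mod 361)
Final: r = 268 satisfies f(r) ≡ 0 mod 19^2.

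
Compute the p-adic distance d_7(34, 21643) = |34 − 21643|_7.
d_7(34, 21643) = 1/2401

Step 1 — x − y = 34 − 21643 = -21609. Step 2 — v_7(-21609) = 4 (factor: -21609 = −(7^4 · 9); the sign does not affect v_p). Step 3 — |x − y|_7 = 7^{-4} = 1/2401.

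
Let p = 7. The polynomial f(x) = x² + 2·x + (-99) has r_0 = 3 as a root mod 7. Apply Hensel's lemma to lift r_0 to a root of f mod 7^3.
r_2 = 332 (mod 343)

Hensel: r_{i+1} = r_i − f(r_i)·(f′(r_i))^{-1} mod 7^{i+2}, f′(x) = 2x + 2. Iterate:
  r_0 = 3 (mod 7)
  r_1 = 38 (mod 49)
  r_2 = 332 (mod 343)
Final: r = 332 satisfies f(r) ≡ 0 mod 7^3.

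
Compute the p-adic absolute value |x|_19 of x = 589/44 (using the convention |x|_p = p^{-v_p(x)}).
|589/44|_19 = 1/19

Step 1 — compute v_19(x) by factoring powers of 19 out of the numerator and denominator: v_19(589/44) = 1. Step 2 — apply |x|_p = p^{-v_p(x)} = 19^{-1} = 1/19.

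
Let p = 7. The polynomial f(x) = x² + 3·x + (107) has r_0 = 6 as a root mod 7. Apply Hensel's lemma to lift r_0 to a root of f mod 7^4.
r_3 = 188 (mod 2401)

Hensel: r_{i+1} = r_i − f(r_i)·(f′(r_i))^{-1} mod 7^{i+2}, f′(x) = 2x + 3. Iterate:
  r_0 = 6 (mod 7)
  r_1 = 41 (mod 49)
  r_2 = 188 (mod 343)
  r_3 = 188 (mod 2401)
Final: r = 188 satisfies f(r) ≡ 0 mod 7^4.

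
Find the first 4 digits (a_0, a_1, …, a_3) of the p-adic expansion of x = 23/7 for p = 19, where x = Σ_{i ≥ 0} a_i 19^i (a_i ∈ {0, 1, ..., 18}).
(a_0, …, a_3) = (6, 8, 5, 16)

v_19(23/7) = 0 (numerator and denominator both coprime to 19), so x ∈ ℤ_19^×. Compute digits iteratively via a_i = x_i mod 19, x_{i+1} = (x_i − a_i)/19, with x_0 = x:
  x_0 = 23/7;  a_0 = 6;  x_1 = (x_0 − 6)/19 = -1/7
  x_1 = -1/7;  a_1 = 8;  x_2 = (x_1 − 8)/19 = -3/7
  x_2 = -3/7;  a_2 = 5;  x_3 = (x_2 − 5)/19 = -2/7
  x_3 = -2/7;  a_3 = 16;  x_4 = (x_3 − 16)/19 = -6/7
Digits: (6, 8, 5, 16).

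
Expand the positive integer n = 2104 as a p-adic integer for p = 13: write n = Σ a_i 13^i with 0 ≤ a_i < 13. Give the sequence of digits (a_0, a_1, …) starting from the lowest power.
(a_0, a_1, …) = (11, 5, 12)

Repeated division by 13 gives the digits low-to-high: 2104 = 11 + 5·13^1 + 12·13^2. Digit sequence: (11, 5, 12).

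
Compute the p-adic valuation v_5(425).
v_5(425) = 2

v_5(n) is the largest exponent k such that 5^k divides n. Factor out: 425 = 5^2 · 17. (Sign doesn't affect v_p.) So v_5(425) = 2.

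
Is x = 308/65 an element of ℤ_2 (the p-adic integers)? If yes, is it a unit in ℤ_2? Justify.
x ∈ ℤ_2 but not a unit; v_2(x) = 2 > 0

ℤ_2 = {x ∈ ℚ_2 : v_2(x) ≥ 0} and ℤ_2^× = {x ∈ ℤ_2 : v_2(x) = 0}. Here v_2(308/65) = v_2(num) − v_2(den) = 2; compare against these criteria.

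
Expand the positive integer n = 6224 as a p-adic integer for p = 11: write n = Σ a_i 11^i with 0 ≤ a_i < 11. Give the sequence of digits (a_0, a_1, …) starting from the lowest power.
(a_0, a_1, …) = (9, 4, 7, 4)

Repeated division by 11 gives the digits low-to-high: 6224 = 9 + 4·11^1 + 7·11^2 + 4·11^3. Digit sequence: (9, 4, 7, 4).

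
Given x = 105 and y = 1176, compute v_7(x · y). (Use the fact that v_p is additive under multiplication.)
v_7(123480) = 3

v_p(x) = 1 (factor: 105 = 7^1 · 15); v_p(y) = 2 (factor: 1176 = 7^2 · 24). Additivity: v_p(xy) = v_p(x) + v_p(y) = 1 + 2 = 3. (Direct check: xy = 123480 = 7^3 · (360).)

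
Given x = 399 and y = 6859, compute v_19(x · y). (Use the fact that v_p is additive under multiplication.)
v_19(2736741) = 4

v_p(x) = 1 (factor: 399 = 19^1 · 21); v_p(y) = 3 (factor: 6859 = 19^3 · 1). Additivity: v_p(xy) = v_p(x) + v_p(y) = 1 + 3 = 4. (Direct check: xy = 2736741 = 19^4 · (21).)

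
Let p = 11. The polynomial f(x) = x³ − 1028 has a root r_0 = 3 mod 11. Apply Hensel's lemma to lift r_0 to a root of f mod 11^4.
r_3 = 3567 (mod 14641)

Hensel: r_{i+1} = r_i − f(r_i)/f′(r_i) mod 11^{i+2}, where f′(x) = 3x². Iterate:
  r_0 = 3 (mod 11)
  r_1 = 58 (mod 121)
  r_2 = 905 (mod 1331)
  r_3 = 3567 (mod 14641)
Final: r = 3567 with f(r) ≡ 0 mod 11^4.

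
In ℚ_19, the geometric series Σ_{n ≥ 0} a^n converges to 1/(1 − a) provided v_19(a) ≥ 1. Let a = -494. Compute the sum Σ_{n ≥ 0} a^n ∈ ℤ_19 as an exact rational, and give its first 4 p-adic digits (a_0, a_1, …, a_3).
Σ a^n = 1/(1 − a) = 1/495;  first 4 digits = (1, 12, 9, 15)

v_19(a) = 1 ≥ 1, so the series converges in ℤ_19 to 1/(1 − a) = 1/(1 − (-494)) = 1/495. Expand this rational in ℤ_19: compute digits iteratively via d_i = x_i mod 19, x_{i+1} = (x_i − d_i)/19. The first 4 digits are (1, 12, 9, 15).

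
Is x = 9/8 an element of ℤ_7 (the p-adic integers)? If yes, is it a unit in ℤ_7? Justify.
x ∈ ℤ_7^× (unit); v_7(x) = 0

ℤ_7 = {x ∈ ℚ_7 : v_7(x) ≥ 0} and ℤ_7^× = {x ∈ ℤ_7 : v_7(x) = 0}. Here v_7(9/8) = v_7(num) − v_7(den) = 0; compare against these criteria.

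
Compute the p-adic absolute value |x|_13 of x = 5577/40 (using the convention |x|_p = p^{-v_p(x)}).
|5577/40|_13 = 1/169

Step 1 — compute v_13(x) by factoring powers of 13 out of the numerator and denominator: v_13(5577/40) = 2. Step 2 — apply |x|_p = p^{-v_p(x)} = 13^{-2} = 1/169.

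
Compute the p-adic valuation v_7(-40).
v_7(-40) = 0

v_7(n) is the largest exponent k such that 7^k divides n. Factor out: -40 = -7^0 · 40. (Sign doesn't affect v_p.) So v_7(-40) = 0.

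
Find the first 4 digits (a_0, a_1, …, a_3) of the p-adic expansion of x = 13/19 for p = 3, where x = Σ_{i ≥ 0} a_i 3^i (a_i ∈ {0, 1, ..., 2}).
(a_0, …, a_3) = (1, 1, 2, 0)

v_3(13/19) = 0 (numerator and denominator both coprime to 3), so x ∈ ℤ_3^×. Compute digits iteratively via a_i = x_i mod 3, x_{i+1} = (x_i − a_i)/3, with x_0 = x:
  x_0 = 13/19;  a_0 = 1;  x_1 = (x_0 − 1)/3 = -2/19
  x_1 = -2/19;  a_1 = 1;  x_2 = (x_1 − 1)/3 = -7/19
  x_2 = -7/19;  a_2 = 2;  x_3 = (x_2 − 2)/3 = -15/19
  x_3 = -15/19;  a_3 = 0;  x_4 = (x_3 − 0)/3 = -5/19
Digits: (1, 1, 2, 0).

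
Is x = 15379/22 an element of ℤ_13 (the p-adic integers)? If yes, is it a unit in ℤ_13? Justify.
x ∈ ℤ_13 but not a unit; v_13(x) = 3 > 0

ℤ_13 = {x ∈ ℚ_13 : v_13(x) ≥ 0} and ℤ_13^× = {x ∈ ℤ_13 : v_13(x) = 0}. Here v_13(15379/22) = v_13(num) − v_13(den) = 3; compare against these criteria.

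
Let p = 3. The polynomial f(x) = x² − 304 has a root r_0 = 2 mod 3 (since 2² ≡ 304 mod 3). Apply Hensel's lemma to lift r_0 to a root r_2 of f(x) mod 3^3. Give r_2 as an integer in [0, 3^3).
r_2 = 14 (mod 27)

Hensel's recurrence: r_{i+1} = r_i − f(r_i)·(f′(r_i))^{-1} mod 3^{i+2}, with f′(x) = 2x. Iterate:
  r_0 = 2 (mod 3)
  r_1 = 5 (mod 9)
  r_2 = 14 (mod 27)
Final: r_2 = 14, and one checks f(r_2) ≡ 0 mod 3^3.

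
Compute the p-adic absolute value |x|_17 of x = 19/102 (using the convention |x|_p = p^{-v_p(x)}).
|19/102|_17 = 17

Step 1 — compute v_17(x) by factoring powers of 17 out of the numerator and denominator: v_17(19/102) = -1. Step 2 — apply |x|_p = p^{-v_p(x)} = 17^{1} = 17.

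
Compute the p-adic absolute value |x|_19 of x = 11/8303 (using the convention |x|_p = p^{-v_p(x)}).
|11/8303|_19 = 361

Step 1 — compute v_19(x) by factoring powers of 19 out of the numerator and denominator: v_19(11/8303) = -2. Step 2 — apply |x|_p = p^{-v_p(x)} = 19^{2} = 361.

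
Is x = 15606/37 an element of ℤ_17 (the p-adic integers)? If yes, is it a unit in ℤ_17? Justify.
x ∈ ℤ_17 but not a unit; v_17(x) = 2 > 0

ℤ_17 = {x ∈ ℚ_17 : v_17(x) ≥ 0} and ℤ_17^× = {x ∈ ℤ_17 : v_17(x) = 0}. Here v_17(15606/37) = v_17(num) − v_17(den) = 2; compare against these criteria.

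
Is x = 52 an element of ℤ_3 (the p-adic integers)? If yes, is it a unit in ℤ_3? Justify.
x ∈ ℤ_3^× (unit); v_3(x) = 0

ℤ_3 = {x ∈ ℚ_3 : v_3(x) ≥ 0} and ℤ_3^× = {x ∈ ℤ_3 : v_3(x) = 0}. Here v_3(52) = v_3(num) − v_3(den) = 0; compare against these criteria.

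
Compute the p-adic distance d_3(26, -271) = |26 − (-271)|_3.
d_3(26, -271) = 1/27

Step 1 — x − y = 26 − (-271) = 297. Step 2 — v_3(297) = 3 (factor: 297 = (3^3 · 11); the sign does not affect v_p). Step 3 — |x − y|_3 = 3^{-3} = 1/27.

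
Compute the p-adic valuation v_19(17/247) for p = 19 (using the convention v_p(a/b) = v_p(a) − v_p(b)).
v_19(17/247) = -1

Factor powers of 19 from the numerator and denominator of the reduced fraction: 17 = 19^0 · 17 and 247 = 19^1 · 13. Apply v_p(a/b) = v_p(a) − v_p(b): v_19(17/247) = 0 − 1 = -1.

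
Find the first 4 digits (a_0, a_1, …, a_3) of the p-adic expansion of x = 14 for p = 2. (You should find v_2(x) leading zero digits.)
(a_0, …, a_3) = (0, 1, 1, 1)

v_2(14) = 1, so a_0 = ... = a_0 = 0. Factor out: x = 2^1 · u with u = 7 a unit in ℤ_2. Expand u iteratively via a_{v+i} = u_i mod 2, u_{i+1} = (u_i − a_{v+i})/2:
  u_0 = 7;  a_1 = 1;  u_1 = (u_0 − 1)/2 = 3
  u_1 = 3;  a_2 = 1;  u_2 = (u_1 − 1)/2 = 1
  u_2 = 1;  a_3 = 1;  u_3 = (u_2 − 1)/2 = 0
Digits: (0, 1, 1, 1).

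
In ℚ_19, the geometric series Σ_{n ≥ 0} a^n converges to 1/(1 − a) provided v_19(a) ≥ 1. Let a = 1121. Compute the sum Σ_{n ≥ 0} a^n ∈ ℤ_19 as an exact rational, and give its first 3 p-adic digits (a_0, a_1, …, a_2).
Σ a^n = 1/(1 − a) = -1/1120;  first 3 digits = (1, 2, 7)

v_19(a) = 1 ≥ 1, so the series converges in ℤ_19 to 1/(1 − a) = 1/(1 − 1121) = -1/1120. Expand this rational in ℤ_19: compute digits iteratively via d_i = x_i mod 19, x_{i+1} = (x_i − d_i)/19. The first 3 digits are (1, 2, 7).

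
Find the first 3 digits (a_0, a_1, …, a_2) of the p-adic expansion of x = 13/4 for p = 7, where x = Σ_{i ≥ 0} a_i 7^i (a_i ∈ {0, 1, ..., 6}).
(a_0, …, a_2) = (5, 5, 1)

v_7(13/4) = 0 (numerator and denominator both coprime to 7), so x ∈ ℤ_7^×. Compute digits iteratively via a_i = x_i mod 7, x_{i+1} = (x_i − a_i)/7, with x_0 = x:
  x_0 = 13/4;  a_0 = 5;  x_1 = (x_0 − 5)/7 = -1/4
  x_1 = -1/4;  a_1 = 5;  x_2 = (x_1 − 5)/7 = -3/4
  x_2 = -3/4;  a_2 = 1;  x_3 = (x_2 − 1)/7 = -1/4
Digits: (5, 5, 1).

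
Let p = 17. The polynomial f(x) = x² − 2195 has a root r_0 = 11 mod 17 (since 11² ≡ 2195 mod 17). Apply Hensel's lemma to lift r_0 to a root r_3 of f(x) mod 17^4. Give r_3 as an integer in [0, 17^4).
r_3 = 30713 (mod 83521)

Hensel's recurrence: r_{i+1} = r_i − f(r_i)·(f′(r_i))^{-1} mod 17^{i+2}, with f′(x) = 2x. Iterate:
  r_0 = 11 (mod 17)
  r_1 = 79 (mod 289)
  r_2 = 1235 (mod 4913)
  r_3 = 30713 (mod 83521)
Final: r_3 = 30713, and one checks f(r_3) ≡ 0 mod 17^4.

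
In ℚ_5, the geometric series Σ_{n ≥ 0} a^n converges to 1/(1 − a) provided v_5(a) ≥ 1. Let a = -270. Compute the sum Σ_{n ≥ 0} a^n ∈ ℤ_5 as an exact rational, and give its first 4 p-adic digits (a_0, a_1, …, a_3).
Σ a^n = 1/(1 − a) = 1/271;  first 4 digits = (1, 1, 0, 2)

v_5(a) = 1 ≥ 1, so the series converges in ℤ_5 to 1/(1 − a) = 1/(1 − (-270)) = 1/271. Expand this rational in ℤ_5: compute digits iteratively via d_i = x_i mod 5, x_{i+1} = (x_i − d_i)/5. The first 4 digits are (1, 1, 0, 2).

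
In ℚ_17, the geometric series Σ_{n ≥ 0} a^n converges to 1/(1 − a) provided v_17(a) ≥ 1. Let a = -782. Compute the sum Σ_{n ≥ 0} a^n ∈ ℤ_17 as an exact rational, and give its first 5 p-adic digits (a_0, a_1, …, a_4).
Σ a^n = 1/(1 − a) = 1/783;  first 5 digits = (1, 5, 5, 11, 6)

v_17(a) = 1 ≥ 1, so the series converges in ℤ_17 to 1/(1 − a) = 1/(1 − (-782)) = 1/783. Expand this rational in ℤ_17: compute digits iteratively via d_i = x_i mod 17, x_{i+1} = (x_i − d_i)/17. The first 5 digits are (1, 5, 5, 11, 6).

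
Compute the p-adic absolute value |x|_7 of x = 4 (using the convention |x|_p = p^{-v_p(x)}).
|4|_7 = 1

Step 1 — compute v_7(x) by factoring powers of 7 out of the numerator and denominator: v_7(4) = 0. Step 2 — apply |x|_p = p^{-v_p(x)} = 7^{0} = 1.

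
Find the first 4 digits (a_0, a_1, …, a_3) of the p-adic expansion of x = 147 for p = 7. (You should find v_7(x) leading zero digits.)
(a_0, …, a_3) = (0, 0, 3, 0)

v_7(147) = 2, so a_0 = ... = a_1 = 0. Factor out: x = 7^2 · u with u = 3 a unit in ℤ_7. Expand u iteratively via a_{v+i} = u_i mod 7, u_{i+1} = (u_i − a_{v+i})/7:
  u_0 = 3;  a_2 = 3;  u_1 = (u_0 − 3)/7 = 0
  u_1 = 0;  a_3 = 0;  u_2 = (u_1 − 0)/7 = 0
Digits: (0, 0, 3, 0).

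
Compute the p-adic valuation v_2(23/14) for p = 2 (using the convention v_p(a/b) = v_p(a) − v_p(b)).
v_2(23/14) = -1

Factor powers of 2 from the numerator and denominator of the reduced fraction: 23 = 2^0 · 23 and 14 = 2^1 · 7. Apply v_p(a/b) = v_p(a) − v_p(b): v_2(23/14) = 0 − 1 = -1.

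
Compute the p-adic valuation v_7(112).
v_7(112) = 1

v_7(n) is the largest exponent k such that 7^k divides n. Factor out: 112 = 7^1 · 16. (Sign doesn't affect v_p.) So v_7(112) = 1.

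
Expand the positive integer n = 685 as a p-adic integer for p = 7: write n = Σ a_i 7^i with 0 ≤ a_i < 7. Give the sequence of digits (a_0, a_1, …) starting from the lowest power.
(a_0, a_1, …) = (6, 6, 6, 1)

Repeated division by 7 gives the digits low-to-high: 685 = 6 + 6·7^1 + 6·7^2 + 1·7^3. Digit sequence: (6, 6, 6, 1).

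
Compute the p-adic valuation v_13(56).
v_13(56) = 0

v_13(n) is the largest exponent k such that 13^k divides n. Factor out: 56 = 13^0 · 56. (Sign doesn't affect v_p.) So v_13(56) = 0.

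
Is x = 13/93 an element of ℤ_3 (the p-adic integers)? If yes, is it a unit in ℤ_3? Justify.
x ∉ ℤ_3 (v_3(x) = -1 < 0)

ℤ_3 = {x ∈ ℚ_3 : v_3(x) ≥ 0} and ℤ_3^× = {x ∈ ℤ_3 : v_3(x) = 0}. Here v_3(13/93) = v_3(num) − v_3(den) = -1; compare against these criteria.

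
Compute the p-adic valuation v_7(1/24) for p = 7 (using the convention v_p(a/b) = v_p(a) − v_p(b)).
v_7(1/24) = 0

Factor powers of 7 from the numerator and denominator of the reduced fraction: 1 = 7^0 · 1 and 24 = 7^0 · 24. Apply v_p(a/b) = v_p(a) − v_p(b): v_7(1/24) = 0 − 0 = 0.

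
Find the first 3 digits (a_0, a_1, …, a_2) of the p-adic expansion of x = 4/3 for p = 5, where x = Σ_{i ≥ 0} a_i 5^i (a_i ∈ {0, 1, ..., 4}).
(a_0, …, a_2) = (3, 3, 1)

v_5(4/3) = 0 (numerator and denominator both coprime to 5), so x ∈ ℤ_5^×. Compute digits iteratively via a_i = x_i mod 5, x_{i+1} = (x_i − a_i)/5, with x_0 = x:
  x_0 = 4/3;  a_0 = 3;  x_1 = (x_0 − 3)/5 = -1/3
  x_1 = -1/3;  a_1 = 3;  x_2 = (x_1 − 3)/5 = -2/3
  x_2 = -2/3;  a_2 = 1;  x_3 = (x_2 − 1)/5 = -1/3
Digits: (3, 3, 1).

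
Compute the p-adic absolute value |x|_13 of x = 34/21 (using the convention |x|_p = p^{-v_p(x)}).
|34/21|_13 = 1

Step 1 — compute v_13(x) by factoring powers of 13 out of the numerator and denominator: v_13(34/21) = 0. Step 2 — apply |x|_p = p^{-v_p(x)} = 13^{0} = 1.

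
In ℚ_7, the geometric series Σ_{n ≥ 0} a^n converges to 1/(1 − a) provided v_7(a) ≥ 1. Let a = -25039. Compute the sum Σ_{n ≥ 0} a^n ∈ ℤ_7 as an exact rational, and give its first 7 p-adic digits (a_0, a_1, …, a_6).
Σ a^n = 1/(1 − a) = 1/25040;  first 7 digits = (1, 0, 0, 4, 3, 5, 1)

v_7(a) = 3 ≥ 1, so the series converges in ℤ_7 to 1/(1 − a) = 1/(1 − (-25039)) = 1/25040. Expand this rational in ℤ_7: compute digits iteratively via d_i = x_i mod 7, x_{i+1} = (x_i − d_i)/7. The first 7 digits are (1, 0, 0, 4, 3, 5, 1).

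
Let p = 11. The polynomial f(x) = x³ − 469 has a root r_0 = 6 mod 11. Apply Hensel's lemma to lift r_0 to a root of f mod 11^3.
r_2 = 182 (mod 1331)

Hensel: r_{i+1} = r_i − f(r_i)/f′(r_i) mod 11^{i+2}, where f′(x) = 3x². Iterate:
  r_0 = 6 (mod 11)
  r_1 = 61 (mod 121)
  r_2 = 182 (mod 1331)
Final: r = 182 with f(r) ≡ 0 mod 11^3.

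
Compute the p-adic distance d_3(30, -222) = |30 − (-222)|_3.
d_3(30, -222) = 1/9

Step 1 — x − y = 30 − (-222) = 252. Step 2 — v_3(252) = 2 (factor: 252 = (3^2 · 28); the sign does not affect v_p). Step 3 — |x − y|_3 = 3^{-2} = 1/9.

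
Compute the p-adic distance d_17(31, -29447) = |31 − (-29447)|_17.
d_17(31, -29447) = 1/4913

Step 1 — x − y = 31 − (-29447) = 29478. Step 2 — v_17(29478) = 3 (factor: 29478 = (17^3 · 6); the sign does not affect v_p). Step 3 — |x − y|_17 = 17^{-3} = 1/4913.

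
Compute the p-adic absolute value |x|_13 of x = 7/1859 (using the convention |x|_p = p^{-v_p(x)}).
|7/1859|_13 = 169

Step 1 — compute v_13(x) by factoring powers of 13 out of the numerator and denominator: v_13(7/1859) = -2. Step 2 — apply |x|_p = p^{-v_p(x)} = 13^{2} = 169.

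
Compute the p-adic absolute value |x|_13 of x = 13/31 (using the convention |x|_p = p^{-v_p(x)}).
|13/31|_13 = 1/13

Step 1 — compute v_13(x) by factoring powers of 13 out of the numerator and denominator: v_13(13/31) = 1. Step 2 — apply |x|_p = p^{-v_p(x)} = 13^{-1} = 1/13.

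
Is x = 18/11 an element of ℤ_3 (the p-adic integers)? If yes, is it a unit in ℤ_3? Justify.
x ∈ ℤ_3 but not a unit; v_3(x) = 2 > 0

ℤ_3 = {x ∈ ℚ_3 : v_3(x) ≥ 0} and ℤ_3^× = {x ∈ ℤ_3 : v_3(x) = 0}. Here v_3(18/11) = v_3(num) − v_3(den) = 2; compare against these criteria.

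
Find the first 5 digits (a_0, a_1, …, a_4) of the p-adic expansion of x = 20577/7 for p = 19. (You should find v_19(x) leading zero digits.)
(a_0, …, a_4) = (0, 0, 0, 14, 2)

v_19(20577/7) = 3, so a_0 = ... = a_2 = 0. Factor out: x = 19^3 · u with u = 3/7 a unit in ℤ_19. Expand u iteratively via a_{v+i} = u_i mod 19, u_{i+1} = (u_i − a_{v+i})/19:
  u_0 = 3/7;  a_3 = 14;  u_1 = (u_0 − 14)/19 = -5/7
  u_1 = -5/7;  a_4 = 2;  u_2 = (u_1 − 2)/19 = -1/7
Digits: (0, 0, 0, 14, 2).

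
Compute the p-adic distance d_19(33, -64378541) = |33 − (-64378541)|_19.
d_19(33, -64378541) = 1/2476099

Step 1 — x − y = 33 − (-64378541) = 64378574. Step 2 — v_19(64378574) = 5 (factor: 64378574 = (19^5 · 26); the sign does not affect v_p). Step 3 — |x − y|_19 = 19^{-5} = 1/2476099.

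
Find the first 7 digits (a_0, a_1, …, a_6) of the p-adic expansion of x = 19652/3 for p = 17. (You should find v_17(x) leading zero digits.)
(a_0, …, a_6) = (0, 0, 0, 7, 11, 5, 11)

v_17(19652/3) = 3, so a_0 = ... = a_2 = 0. Factor out: x = 17^3 · u with u = 4/3 a unit in ℤ_17. Expand u iteratively via a_{v+i} = u_i mod 17, u_{i+1} = (u_i − a_{v+i})/17:
  u_0 = 4/3;  a_3 = 7;  u_1 = (u_0 − 7)/17 = -1/3
  u_1 = -1/3;  a_4 = 11;  u_2 = (u_1 − 11)/17 = -2/3
  u_2 = -2/3;  a_5 = 5;  u_3 = (u_2 − 5)/17 = -1/3
  u_3 = -1/3;  a_6 = 11;  u_4 = (u_3 − 11)/17 = -2/3
Digits: (0, 0, 0, 7, 11, 5, 11).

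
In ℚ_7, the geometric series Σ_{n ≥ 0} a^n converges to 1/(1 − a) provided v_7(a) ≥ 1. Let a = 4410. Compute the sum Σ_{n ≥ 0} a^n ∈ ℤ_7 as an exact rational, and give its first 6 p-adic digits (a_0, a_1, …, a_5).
Σ a^n = 1/(1 − a) = -1/4409;  first 6 digits = (1, 0, 6, 5, 2, 2)

v_7(a) = 2 ≥ 1, so the series converges in ℤ_7 to 1/(1 − a) = 1/(1 − 4410) = -1/4409. Expand this rational in ℤ_7: compute digits iteratively via d_i = x_i mod 7, x_{i+1} = (x_i − d_i)/7. The first 6 digits are (1, 0, 6, 5, 2, 2).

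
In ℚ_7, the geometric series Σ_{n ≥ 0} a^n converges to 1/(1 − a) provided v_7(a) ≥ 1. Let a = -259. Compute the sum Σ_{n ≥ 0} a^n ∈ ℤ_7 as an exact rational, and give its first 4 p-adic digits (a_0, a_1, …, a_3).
Σ a^n = 1/(1 − a) = 1/260;  first 4 digits = (1, 5, 5, 4)

v_7(a) = 1 ≥ 1, so the series converges in ℤ_7 to 1/(1 − a) = 1/(1 − (-259)) = 1/260. Expand this rational in ℤ_7: compute digits iteratively via d_i = x_i mod 7, x_{i+1} = (x_i − d_i)/7. The first 4 digits are (1, 5, 5, 4).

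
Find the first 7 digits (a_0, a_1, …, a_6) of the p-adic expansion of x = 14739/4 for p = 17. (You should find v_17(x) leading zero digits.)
(a_0, …, a_6) = (0, 0, 0, 5, 4, 4, 4)

v_17(14739/4) = 3, so a_0 = ... = a_2 = 0. Factor out: x = 17^3 · u with u = 3/4 a unit in ℤ_17. Expand u iteratively via a_{v+i} = u_i mod 17, u_{i+1} = (u_i − a_{v+i})/17:
  u_0 = 3/4;  a_3 = 5;  u_1 = (u_0 − 5)/17 = -1/4
  u_1 = -1/4;  a_4 = 4;  u_2 = (u_1 − 4)/17 = -1/4
  u_2 = -1/4;  a_5 = 4;  u_3 = (u_2 − 4)/17 = -1/4
  u_3 = -1/4;  a_6 = 4;  u_4 = (u_3 − 4)/17 = -1/4
Digits: (0, 0, 0, 5, 4, 4, 4).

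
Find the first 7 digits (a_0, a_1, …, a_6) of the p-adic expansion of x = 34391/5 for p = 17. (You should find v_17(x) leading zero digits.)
(a_0, …, a_6) = (0, 0, 0, 15, 6, 3, 10)

v_17(34391/5) = 3, so a_0 = ... = a_2 = 0. Factor out: x = 17^3 · u with u = 7/5 a unit in ℤ_17. Expand u iteratively via a_{v+i} = u_i mod 17, u_{i+1} = (u_i − a_{v+i})/17:
  u_0 = 7/5;  a_3 = 15;  u_1 = (u_0 − 15)/17 = -4/5
  u_1 = -4/5;  a_4 = 6;  u_2 = (u_1 − 6)/17 = -2/5
  u_2 = -2/5;  a_5 = 3;  u_3 = (u_2 − 3)/17 = -1/5
  u_3 = -1/5;  a_6 = 10;  u_4 = (u_3 − 10)/17 = -3/5
Digits: (0, 0, 0, 15, 6, 3, 10).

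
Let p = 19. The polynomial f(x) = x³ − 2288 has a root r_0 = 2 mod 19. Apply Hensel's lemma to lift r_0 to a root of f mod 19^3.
r_2 = 2719 (mod 6859)

Hensel: r_{i+1} = r_i − f(r_i)/f′(r_i) mod 19^{i+2}, where f′(x) = 3x². Iterate:
  r_0 = 2 (mod 19)
  r_1 = 192 (mod 361)
  r_2 = 2719 (mod 6859)
Final: r = 2719 with f(r) ≡ 0 mod 19^3.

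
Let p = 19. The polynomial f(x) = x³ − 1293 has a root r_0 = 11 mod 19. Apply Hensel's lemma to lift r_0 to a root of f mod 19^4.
r_3 = 45478 (mod 130321)

Hensel: r_{i+1} = r_i − f(r_i)/f′(r_i) mod 19^{i+2}, where f′(x) = 3x². Iterate:
  r_0 = 11 (mod 19)
  r_1 = 353 (mod 361)
  r_2 = 4324 (mod 6859)
  r_3 = 45478 (mod 130321)
Final: r = 45478 with f(r) ≡ 0 mod 19^4.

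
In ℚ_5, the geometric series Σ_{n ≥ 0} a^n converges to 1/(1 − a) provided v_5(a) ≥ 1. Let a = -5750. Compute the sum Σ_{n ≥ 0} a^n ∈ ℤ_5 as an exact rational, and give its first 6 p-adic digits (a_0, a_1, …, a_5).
Σ a^n = 1/(1 − a) = 1/5751;  first 6 digits = (1, 0, 0, 4, 0, 3)

v_5(a) = 3 ≥ 1, so the series converges in ℤ_5 to 1/(1 − a) = 1/(1 − (-5750)) = 1/5751. Expand this rational in ℤ_5: compute digits iteratively via d_i = x_i mod 5, x_{i+1} = (x_i − d_i)/5. The first 6 digits are (1, 0, 0, 4, 0, 3).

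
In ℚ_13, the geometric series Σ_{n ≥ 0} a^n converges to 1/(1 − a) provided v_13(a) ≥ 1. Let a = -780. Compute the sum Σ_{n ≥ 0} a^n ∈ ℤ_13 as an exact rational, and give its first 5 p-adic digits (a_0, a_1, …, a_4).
Σ a^n = 1/(1 − a) = 1/781;  first 5 digits = (1, 5, 7, 11, 7)

v_13(a) = 1 ≥ 1, so the series converges in ℤ_13 to 1/(1 − a) = 1/(1 − (-780)) = 1/781. Expand this rational in ℤ_13: compute digits iteratively via d_i = x_i mod 13, x_{i+1} = (x_i − d_i)/13. The first 5 digits are (1, 5, 7, 11, 7).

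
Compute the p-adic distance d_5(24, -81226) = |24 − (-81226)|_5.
d_5(24, -81226) = 1/3125

Step 1 — x − y = 24 − (-81226) = 81250. Step 2 — v_5(81250) = 5 (factor: 81250 = (5^5 · 26); the sign does not affect v_p). Step 3 — |x − y|_5 = 5^{-5} = 1/3125.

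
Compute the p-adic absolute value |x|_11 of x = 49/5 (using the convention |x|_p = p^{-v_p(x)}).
|49/5|_11 = 1

Step 1 — compute v_11(x) by factoring powers of 11 out of the numerator and denominator: v_11(49/5) = 0. Step 2 — apply |x|_p = p^{-v_p(x)} = 11^{0} = 1.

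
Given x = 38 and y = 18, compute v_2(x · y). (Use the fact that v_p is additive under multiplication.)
v_2(684) = 2

v_p(x) = 1 (factor: 38 = 2^1 · 19); v_p(y) = 1 (factor: 18 = 2^1 · 9). Additivity: v_p(xy) = v_p(x) + v_p(y) = 1 + 1 = 2. (Direct check: xy = 684 = 2^2 · (171).)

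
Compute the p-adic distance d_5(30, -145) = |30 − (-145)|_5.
d_5(30, -145) = 1/25

Step 1 — x − y = 30 − (-145) = 175. Step 2 — v_5(175) = 2 (factor: 175 = (5^2 · 7); the sign does not affect v_p). Step 3 — |x − y|_5 = 5^{-2} = 1/25.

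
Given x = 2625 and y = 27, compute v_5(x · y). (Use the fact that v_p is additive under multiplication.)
v_5(70875) = 3

v_p(x) = 3 (factor: 2625 = 5^3 · 21); v_p(y) = 0 (factor: 27 = 5^0 · 27). Additivity: v_p(xy) = v_p(x) + v_p(y) = 3 + 0 = 3. (Direct check: xy = 70875 = 5^3 · (567).)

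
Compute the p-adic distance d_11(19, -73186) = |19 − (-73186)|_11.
d_11(19, -73186) = 1/14641

Step 1 — x − y = 19 − (-73186) = 73205. Step 2 — v_11(73205) = 4 (factor: 73205 = (11^4 · 5); the sign does not affect v_p). Step 3 — |x − y|_11 = 11^{-4} = 1/14641.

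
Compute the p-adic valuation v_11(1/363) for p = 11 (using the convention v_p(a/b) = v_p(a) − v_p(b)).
v_11(1/363) = -2

Factor powers of 11 from the numerator and denominator of the reduced fraction: 1 = 11^0 · 1 and 363 = 11^2 · 3. Apply v_p(a/b) = v_p(a) − v_p(b): v_11(1/363) = 0 − 2 = -2.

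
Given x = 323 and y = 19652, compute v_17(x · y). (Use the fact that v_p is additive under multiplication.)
v_17(6347596) = 4

v_p(x) = 1 (factor: 323 = 17^1 · 19); v_p(y) = 3 (factor: 19652 = 17^3 · 4). Additivity: v_p(xy) = v_p(x) + v_p(y) = 1 + 3 = 4. (Direct check: xy = 6347596 = 17^4 · (76).)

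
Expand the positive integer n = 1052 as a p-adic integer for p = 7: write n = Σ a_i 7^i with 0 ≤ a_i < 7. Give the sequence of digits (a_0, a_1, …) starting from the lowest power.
(a_0, a_1, …) = (2, 3, 0, 3)

Repeated division by 7 gives the digits low-to-high: 1052 = 2 + 3·7^1 + 3·7^3. Digit sequence: (2, 3, 0, 3).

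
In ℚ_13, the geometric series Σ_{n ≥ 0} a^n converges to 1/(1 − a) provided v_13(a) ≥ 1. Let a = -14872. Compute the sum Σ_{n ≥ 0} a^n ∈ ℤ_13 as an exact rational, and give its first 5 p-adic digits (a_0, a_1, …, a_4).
Σ a^n = 1/(1 − a) = 1/14873;  first 5 digits = (1, 0, 3, 6, 8)

v_13(a) = 2 ≥ 1, so the series converges in ℤ_13 to 1/(1 − a) = 1/(1 − (-14872)) = 1/14873. Expand this rational in ℤ_13: compute digits iteratively via d_i = x_i mod 13, x_{i+1} = (x_i − d_i)/13. The first 5 digits are (1, 0, 3, 6, 8).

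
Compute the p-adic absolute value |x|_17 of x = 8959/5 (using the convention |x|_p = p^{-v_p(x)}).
|8959/5|_17 = 1/289

Step 1 — compute v_17(x) by factoring powers of 17 out of the numerator and denominator: v_17(8959/5) = 2. Step 2 — apply |x|_p = p^{-v_p(x)} = 17^{-2} = 1/289.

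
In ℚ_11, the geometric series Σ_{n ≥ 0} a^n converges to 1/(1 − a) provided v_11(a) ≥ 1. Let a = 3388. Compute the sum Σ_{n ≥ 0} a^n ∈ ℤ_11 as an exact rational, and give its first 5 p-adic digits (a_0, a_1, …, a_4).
Σ a^n = 1/(1 − a) = -1/3387;  first 5 digits = (1, 0, 6, 2, 3)

v_11(a) = 2 ≥ 1, so the series converges in ℤ_11 to 1/(1 − a) = 1/(1 − 3388) = -1/3387. Expand this rational in ℤ_11: compute digits iteratively via d_i = x_i mod 11, x_{i+1} = (x_i − d_i)/11. The first 5 digits are (1, 0, 6, 2, 3).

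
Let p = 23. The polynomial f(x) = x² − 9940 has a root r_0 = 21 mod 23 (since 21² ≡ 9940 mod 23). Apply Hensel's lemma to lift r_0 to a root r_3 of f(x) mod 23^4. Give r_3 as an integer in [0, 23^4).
r_3 = 67871 (mod 279841)

Hensel's recurrence: r_{i+1} = r_i − f(r_i)·(f′(r_i))^{-1} mod 23^{i+2}, with f′(x) = 2x. Iterate:
  r_0 = 21 (mod 23)
  r_1 = 159 (mod 529)
  r_2 = 7036 (mod 12167)
  r_3 = 67871 (mod 279841)
Final: r_3 = 67871, and one checks f(r_3) ≡ 0 mod 23^4.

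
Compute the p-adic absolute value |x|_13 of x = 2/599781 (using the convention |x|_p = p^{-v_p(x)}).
|2/599781|_13 = 28561

Step 1 — compute v_13(x) by factoring powers of 13 out of the numerator and denominator: v_13(2/599781) = -4. Step 2 — apply |x|_p = p^{-v_p(x)} = 13^{4} = 28561.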